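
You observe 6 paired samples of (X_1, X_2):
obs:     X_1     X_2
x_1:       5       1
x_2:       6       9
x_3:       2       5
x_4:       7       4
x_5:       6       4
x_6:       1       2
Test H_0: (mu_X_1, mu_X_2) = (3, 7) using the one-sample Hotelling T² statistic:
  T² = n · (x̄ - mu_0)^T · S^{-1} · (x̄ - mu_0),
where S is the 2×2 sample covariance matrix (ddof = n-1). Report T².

Step 1 — sample mean vector:
  mean(X_1) = (5 + 6 + 2 + 7 + 6 + 1) / 6 = 27/6 = 4.5
  mean(X_2) = (1 + 9 + 5 + 4 + 4 + 2) / 6 = 25/6 = 4.1667
  x̄ = (4.5, 4.1667),  deviation x̄ - mu_0 = (4.5, 4.1667) - (3, 7) = (1.5, -2.8333).

Step 2 — sample covariance matrix, S[i,j] = (1/(n-1)) · Σ_k (x_{k,i} - mean_i) · (x_{k,j} - mean_j), divisor n-1 = 5:
  S[X_1,X_1] = ((0.5)·(0.5) + (1.5)·(1.5) + (-2.5)·(-2.5) + (2.5)·(2.5) + (1.5)·(1.5) + (-3.5)·(-3.5)) / 5 = 29.5/5 = 5.9
  S[X_1,X_2] = ((0.5)·(-3.1667) + (1.5)·(4.8333) + (-2.5)·(0.8333) + (2.5)·(-0.1667) + (1.5)·(-0.1667) + (-3.5)·(-2.1667)) / 5 = 10.5/5 = 2.1
  S[X_2,X_2] = ((-3.1667)·(-3.1667) + (4.8333)·(4.8333) + (0.8333)·(0.8333) + (-0.1667)·(-0.1667) + (-0.1667)·(-0.1667) + (-2.1667)·(-2.1667)) / 5 = 38.8333/5 = 7.7667
  S = [[5.9, 2.1],
 [2.1, 7.7667]].

Step 3 — invert S. det(S) = 5.9·7.7667 - (2.1)² = 41.4133.
  S^{-1} = (1/det) · [[d, -b], [-b, a]] = [[0.1875, -0.0507],
 [-0.0507, 0.1425]].

Step 4 — quadratic form (x̄ - mu_0)^T · S^{-1} · (x̄ - mu_0):
  S^{-1} · (x̄ - mu_0) = (0.425, -0.4797),
  (x̄ - mu_0)^T · [...] = (1.5)·(0.425) + (-2.8333)·(-0.4797) = 1.9967.

Step 5 — scale by n: T² = 6 · 1.9967 = 11.98.

T² ≈ 11.98


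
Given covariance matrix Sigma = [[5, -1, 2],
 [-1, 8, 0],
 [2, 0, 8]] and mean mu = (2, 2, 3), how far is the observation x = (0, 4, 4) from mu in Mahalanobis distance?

Step 1 — centre the observation: (x - mu) = (-2, 2, 1).

Step 2 — invert Sigma (cofactor / det for 3×3, or solve directly):
  Sigma^{-1} = [[0.2286, 0.0286, -0.0571],
 [0.0286, 0.1286, -0.0071],
 [-0.0571, -0.0071, 0.1393]].

Step 3 — form the quadratic (x - mu)^T · Sigma^{-1} · (x - mu):
  Sigma^{-1} · (x - mu) = (-0.4571, 0.1929, 0.2393).
  (x - mu)^T · [Sigma^{-1} · (x - mu)] = (-2)·(-0.4571) + (2)·(0.1929) + (1)·(0.2393) = 1.5393.

Step 4 — take square root: d = √(1.5393) ≈ 1.2407.

d(x, mu) = √(1.5393) ≈ 1.2407


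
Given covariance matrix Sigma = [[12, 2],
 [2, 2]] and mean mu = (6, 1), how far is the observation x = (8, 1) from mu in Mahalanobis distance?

Step 1 — centre the observation: (x - mu) = (2, 0).

Step 2 — invert Sigma. det(Sigma) = 12·2 - (2)² = 20.
  Sigma^{-1} = (1/det) · [[d, -b], [-b, a]] = [[0.1, -0.1],
 [-0.1, 0.6]].

Step 3 — form the quadratic (x - mu)^T · Sigma^{-1} · (x - mu):
  Sigma^{-1} · (x - mu) = (0.2, -0.2).
  (x - mu)^T · [Sigma^{-1} · (x - mu)] = (2)·(0.2) + (0)·(-0.2) = 0.4.

Step 4 — take square root: d = √(0.4) ≈ 0.6325.

d(x, mu) = √(0.4) ≈ 0.6325


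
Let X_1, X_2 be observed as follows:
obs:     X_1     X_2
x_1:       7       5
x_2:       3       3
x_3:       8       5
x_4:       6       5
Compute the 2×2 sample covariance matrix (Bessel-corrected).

Step 1 — column means:
  mean(X_1) = (7 + 3 + 8 + 6) / 4 = 24/4 = 6
  mean(X_2) = (5 + 3 + 5 + 5) / 4 = 18/4 = 4.5

Step 2 — sample covariance S[i,j] = (1/(n-1)) · Σ_k (x_{k,i} - mean_i) · (x_{k,j} - mean_j), with n-1 = 3.
  S[X_1,X_1] = ((1)·(1) + (-3)·(-3) + (2)·(2) + (0)·(0)) / 3 = 14/3 = 4.6667
  S[X_1,X_2] = ((1)·(0.5) + (-3)·(-1.5) + (2)·(0.5) + (0)·(0.5)) / 3 = 6/3 = 2
  S[X_2,X_2] = ((0.5)·(0.5) + (-1.5)·(-1.5) + (0.5)·(0.5) + (0.5)·(0.5)) / 3 = 3/3 = 1

S is symmetric (S[j,i] = S[i,j]). Assembling:

S = [[4.6667, 2],
 [2, 1]]


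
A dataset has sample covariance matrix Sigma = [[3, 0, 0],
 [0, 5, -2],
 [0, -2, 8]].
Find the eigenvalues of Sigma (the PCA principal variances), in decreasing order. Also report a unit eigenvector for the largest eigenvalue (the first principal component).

Step 1 — characteristic polynomial p(λ) = det(λI - Sigma) = λ³ - tr·λ² + c_1·λ - det, where tr = trace, c_1 = sum of the principal 2×2 minors, det = det(Sigma):
  tr = 3 + 5 + 8 = 16,
  c_1 = (3·5 - (0)²) + (3·8 - (0)²) + (5·8 - (-2)²) = 15 + 24 + 36 = 75,
  det = 3·(5·8 - (-2)²) - (0)·((0)·8 - (-2)·(0)) + (0)·((0)·(-2) - 5·(0)) = 3·(36) - (0)·(0) + (0)·(0) = 108.
  So p(λ) = λ³ - 16λ² + 75λ - 108.
Step 2 — look for an integer root (rational root theorem: any rational root is an integer divisor of 108). Testing λ = 3:
  p(3) = 27 - 144 + 225 - 108 = 0  ✓
  Dividing out (λ - 3): p(λ) = (λ - 3)(λ² - 13λ + 36).
Step 3 — remaining eigenvalues from the quadratic λ² - 13λ + 36 = 0:
  Δ = 13² - 4·36 = 169 - 144 = 25,  λ = (13 ± √25)/2 = (13 ± 5)/2 = 9 or 4.
  Sorted: λ_1 = 9,  λ_2 = 4,  λ_3 = 3  (check: sum = 16 = tr ✓).

Step 4 — unit eigenvector for λ_1 = 9: v spans the null space of (Sigma - λ_1 I), whose rows are
  r_1 = (-6, 0, 0),  r_2 = (0, -4, -2),  r_3 = (0, -2, -1).
  v is orthogonal to every row, so take v ∝ r_1 × r_2 = ((0)·(-2) - (0)·(-4), (0)·(0) - (-6)·(-2), (-6)·(-4) - (0)·(0)) = (0, -12, 24).
  Rescale (divide by 12; multiply by -1 so the first nonzero entry is positive): u = (0, 1, -2).
  ||u|| = √((0)² + (1)² + (-2)²) = √(5) ≈ 2.2361,  v_1 = u/||u|| ≈ (0, 0.4472, -0.8944) (||v_1|| = 1).

λ_1 = 9,  λ_2 = 4,  λ_3 = 3;  v_1 ≈ (0, 0.4472, -0.8944)


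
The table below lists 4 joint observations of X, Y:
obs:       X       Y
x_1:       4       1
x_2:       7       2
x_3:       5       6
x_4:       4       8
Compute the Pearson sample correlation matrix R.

Step 1 — column means:
  mean(X) = (4 + 7 + 5 + 4) / 4 = 20/4 = 5
  mean(Y) = (1 + 2 + 6 + 8) / 4 = 17/4 = 4.25

Step 2 — sample variances and covariances s[i,j] = (1/(n-1)) · Σ_k (x_{k,i} - mean_i) · (x_{k,j} - mean_j), with n-1 = 3:
  s[X,X] = ((-1)·(-1) + (2)·(2) + (0)·(0) + (-1)·(-1)) / 3 = 6/3 = 2
  s[X,Y] = ((-1)·(-3.25) + (2)·(-2.25) + (0)·(1.75) + (-1)·(3.75)) / 3 = -5/3 = -1.6667
  s[Y,Y] = ((-3.25)·(-3.25) + (-2.25)·(-2.25) + (1.75)·(1.75) + (3.75)·(3.75)) / 3 = 32.75/3 = 10.9167
  Sample standard deviations s_i = √(s[i,i]):
  s(X) = √(2) = 1.4142
  s(Y) = √(10.9167) = 3.304

Step 3 — r_{ij} = s_{ij} / (s_i · s_j):
  r[X,X] = 1 (diagonal).
  r[X,Y] = -1.6667 / (1.4142 · 3.304) = -1.6667 / 4.6726 = -0.3567
  r[Y,Y] = 1 (diagonal).

R is symmetric with unit diagonal. Assembling:

R = [[1, -0.3567],
 [-0.3567, 1]]


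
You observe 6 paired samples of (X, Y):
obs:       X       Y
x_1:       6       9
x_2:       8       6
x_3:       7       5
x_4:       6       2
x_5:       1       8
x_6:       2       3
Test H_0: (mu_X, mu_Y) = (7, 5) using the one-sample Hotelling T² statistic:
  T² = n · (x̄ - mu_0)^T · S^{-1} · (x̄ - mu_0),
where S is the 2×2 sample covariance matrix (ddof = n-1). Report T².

Step 1 — sample mean vector:
  mean(X) = (6 + 8 + 7 + 6 + 1 + 2) / 6 = 30/6 = 5
  mean(Y) = (9 + 6 + 5 + 2 + 8 + 3) / 6 = 33/6 = 5.5
  x̄ = (5, 5.5),  deviation x̄ - mu_0 = (5, 5.5) - (7, 5) = (-2, 0.5).

Step 2 — sample covariance matrix, S[i,j] = (1/(n-1)) · Σ_k (x_{k,i} - mean_i) · (x_{k,j} - mean_j), divisor n-1 = 5:
  S[X,X] = ((1)·(1) + (3)·(3) + (2)·(2) + (1)·(1) + (-4)·(-4) + (-3)·(-3)) / 5 = 40/5 = 8
  S[X,Y] = ((1)·(3.5) + (3)·(0.5) + (2)·(-0.5) + (1)·(-3.5) + (-4)·(2.5) + (-3)·(-2.5)) / 5 = -2/5 = -0.4
  S[Y,Y] = ((3.5)·(3.5) + (0.5)·(0.5) + (-0.5)·(-0.5) + (-3.5)·(-3.5) + (2.5)·(2.5) + (-2.5)·(-2.5)) / 5 = 37.5/5 = 7.5
  S = [[8, -0.4],
 [-0.4, 7.5]].

Step 3 — invert S. det(S) = 8·7.5 - (-0.4)² = 59.84.
  S^{-1} = (1/det) · [[d, -b], [-b, a]] = [[0.1253, 0.0067],
 [0.0067, 0.1337]].

Step 4 — quadratic form (x̄ - mu_0)^T · S^{-1} · (x̄ - mu_0):
  S^{-1} · (x̄ - mu_0) = (-0.2473, 0.0535),
  (x̄ - mu_0)^T · [...] = (-2)·(-0.2473) + (0.5)·(0.0535) = 0.5214.

Step 5 — scale by n: T² = 6 · 0.5214 = 3.1283.

T² ≈ 3.1283


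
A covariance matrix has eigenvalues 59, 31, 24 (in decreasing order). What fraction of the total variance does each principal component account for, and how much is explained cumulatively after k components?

Step 1 — total variance = trace(Sigma) = Σ λ_i = 59 + 31 + 24 = 114.

Step 2 — fraction explained by component i = λ_i / Σ λ:
  PC1: 59/114 = 0.5175
  PC2: 31/114 = 0.2719
  PC3: 24/114 = 0.2105

Step 3 — cumulative fraction after k components = (λ_1 + ... + λ_k) / Σ λ:
  k = 1: 59/114 = 0.5175
  k = 2: (59 + 31)/114 = 90/114 = 0.7895
  k = 3: (59 + 31 + 24)/114 = 114/114 = 1

Summary (fraction, with percent):

explained: PC1 0.5175 (51.75%), PC2 0.2719 (27.19%), PC3 0.2105 (21.05%);  cumulative: 0.5175, 0.7895, 1


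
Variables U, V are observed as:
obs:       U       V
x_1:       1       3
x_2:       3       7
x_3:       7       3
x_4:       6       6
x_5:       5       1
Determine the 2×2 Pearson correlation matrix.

Step 1 — column means:
  mean(U) = (1 + 3 + 7 + 6 + 5) / 5 = 22/5 = 4.4
  mean(V) = (3 + 7 + 3 + 6 + 1) / 5 = 20/5 = 4

Step 2 — sample variances and covariances s[i,j] = (1/(n-1)) · Σ_k (x_{k,i} - mean_i) · (x_{k,j} - mean_j), with n-1 = 4:
  s[U,U] = ((-3.4)·(-3.4) + (-1.4)·(-1.4) + (2.6)·(2.6) + (1.6)·(1.6) + (0.6)·(0.6)) / 4 = 23.2/4 = 5.8
  s[U,V] = ((-3.4)·(-1) + (-1.4)·(3) + (2.6)·(-1) + (1.6)·(2) + (0.6)·(-3)) / 4 = -2/4 = -0.5
  s[V,V] = ((-1)·(-1) + (3)·(3) + (-1)·(-1) + (2)·(2) + (-3)·(-3)) / 4 = 24/4 = 6
  Sample standard deviations s_i = √(s[i,i]):
  s(U) = √(5.8) = 2.4083
  s(V) = √(6) = 2.4495

Step 3 — r_{ij} = s_{ij} / (s_i · s_j):
  r[U,U] = 1 (diagonal).
  r[U,V] = -0.5 / (2.4083 · 2.4495) = -0.5 / 5.8992 = -0.0848
  r[V,V] = 1 (diagonal).

R is symmetric with unit diagonal. Assembling:

R = [[1, -0.0848],
 [-0.0848, 1]]


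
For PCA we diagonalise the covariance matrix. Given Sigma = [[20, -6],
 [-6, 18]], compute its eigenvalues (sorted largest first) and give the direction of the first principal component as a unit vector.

Step 1 — characteristic polynomial of 2×2 Sigma:
  det(Sigma - λI) = λ² - trace · λ + det = 0.
  trace = 20 + 18 = 38, det = 20·18 - (-6)² = 324.
Step 2 — discriminant:
  Δ = trace² - 4·det = 1444 - 1296 = 148.
Step 3 — eigenvalues:
  λ = (trace ± √Δ)/2 = (38 ± 12.1655)/2,
  λ_1 = 25.0828,  λ_2 = 12.9172.

Step 4 — unit eigenvector for λ_1: solve (Sigma - λ_1 I)v = 0. First row:
  (20 - 25.0828)·v_x + (-6)·v_y = 0, i.e. (-5.0828)·v_x + (-6)·v_y = 0,
  so v ∝ (b, λ_1 - a) = (-6, 5.0828); multiply by -1 so the first entry is positive: u = (6, -5.0828).
  ||u|| = √((6)² + (-5.0828)²) = √(61.8345) ≈ 7.8635,
  v_1 = u/||u|| ≈ (0.763, -0.6464) (||v_1|| = 1).

λ_1 = 25.0828,  λ_2 = 12.9172;  v_1 ≈ (0.763, -0.6464)


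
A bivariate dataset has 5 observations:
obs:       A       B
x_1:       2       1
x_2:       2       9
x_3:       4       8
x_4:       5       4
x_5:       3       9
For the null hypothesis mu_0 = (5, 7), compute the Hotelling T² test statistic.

Step 1 — sample mean vector:
  mean(A) = (2 + 2 + 4 + 5 + 3) / 5 = 16/5 = 3.2
  mean(B) = (1 + 9 + 8 + 4 + 9) / 5 = 31/5 = 6.2
  x̄ = (3.2, 6.2),  deviation x̄ - mu_0 = (3.2, 6.2) - (5, 7) = (-1.8, -0.8).

Step 2 — sample covariance matrix, S[i,j] = (1/(n-1)) · Σ_k (x_{k,i} - mean_i) · (x_{k,j} - mean_j), divisor n-1 = 4:
  S[A,A] = ((-1.2)·(-1.2) + (-1.2)·(-1.2) + (0.8)·(0.8) + (1.8)·(1.8) + (-0.2)·(-0.2)) / 4 = 6.8/4 = 1.7
  S[A,B] = ((-1.2)·(-5.2) + (-1.2)·(2.8) + (0.8)·(1.8) + (1.8)·(-2.2) + (-0.2)·(2.8)) / 4 = -0.2/4 = -0.05
  S[B,B] = ((-5.2)·(-5.2) + (2.8)·(2.8) + (1.8)·(1.8) + (-2.2)·(-2.2) + (2.8)·(2.8)) / 4 = 50.8/4 = 12.7
  S = [[1.7, -0.05],
 [-0.05, 12.7]].

Step 3 — invert S. det(S) = 1.7·12.7 - (-0.05)² = 21.5875.
  S^{-1} = (1/det) · [[d, -b], [-b, a]] = [[0.5883, 0.0023],
 [0.0023, 0.0787]].

Step 4 — quadratic form (x̄ - mu_0)^T · S^{-1} · (x̄ - mu_0):
  S^{-1} · (x̄ - mu_0) = (-1.0608, -0.0672),
  (x̄ - mu_0)^T · [...] = (-1.8)·(-1.0608) + (-0.8)·(-0.0672) = 1.9632.

Step 5 — scale by n: T² = 5 · 1.9632 = 9.8159.

T² ≈ 9.8159


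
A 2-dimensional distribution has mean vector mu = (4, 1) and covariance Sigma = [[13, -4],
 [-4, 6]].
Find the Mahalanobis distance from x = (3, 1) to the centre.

Step 1 — centre the observation: (x - mu) = (-1, 0).

Step 2 — invert Sigma. det(Sigma) = 13·6 - (-4)² = 62.
  Sigma^{-1} = (1/det) · [[d, -b], [-b, a]] = [[0.0968, 0.0645],
 [0.0645, 0.2097]].

Step 3 — form the quadratic (x - mu)^T · Sigma^{-1} · (x - mu):
  Sigma^{-1} · (x - mu) = (-0.0968, -0.0645).
  (x - mu)^T · [Sigma^{-1} · (x - mu)] = (-1)·(-0.0968) + (0)·(-0.0645) = 0.0968.

Step 4 — take square root: d = √(0.0968) ≈ 0.3111.

d(x, mu) = √(0.0968) ≈ 0.3111


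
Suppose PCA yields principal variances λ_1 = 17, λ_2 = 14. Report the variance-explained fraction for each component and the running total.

Step 1 — total variance = trace(Sigma) = Σ λ_i = 17 + 14 = 31.

Step 2 — fraction explained by component i = λ_i / Σ λ:
  PC1: 17/31 = 0.5484
  PC2: 14/31 = 0.4516

Step 3 — cumulative fraction after k components = (λ_1 + ... + λ_k) / Σ λ:
  k = 1: 17/31 = 0.5484
  k = 2: (17 + 14)/31 = 31/31 = 1

Summary (fraction, with percent):

explained: PC1 0.5484 (54.84%), PC2 0.4516 (45.16%);  cumulative: 0.5484, 1


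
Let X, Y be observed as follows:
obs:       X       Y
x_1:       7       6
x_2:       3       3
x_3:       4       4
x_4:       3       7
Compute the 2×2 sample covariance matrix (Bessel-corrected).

Step 1 — column means:
  mean(X) = (7 + 3 + 4 + 3) / 4 = 17/4 = 4.25
  mean(Y) = (6 + 3 + 4 + 7) / 4 = 20/4 = 5

Step 2 — sample covariance S[i,j] = (1/(n-1)) · Σ_k (x_{k,i} - mean_i) · (x_{k,j} - mean_j), with n-1 = 3.
  S[X,X] = ((2.75)·(2.75) + (-1.25)·(-1.25) + (-0.25)·(-0.25) + (-1.25)·(-1.25)) / 3 = 10.75/3 = 3.5833
  S[X,Y] = ((2.75)·(1) + (-1.25)·(-2) + (-0.25)·(-1) + (-1.25)·(2)) / 3 = 3/3 = 1
  S[Y,Y] = ((1)·(1) + (-2)·(-2) + (-1)·(-1) + (2)·(2)) / 3 = 10/3 = 3.3333

S is symmetric (S[j,i] = S[i,j]). Assembling:

S = [[3.5833, 1],
 [1, 3.3333]]


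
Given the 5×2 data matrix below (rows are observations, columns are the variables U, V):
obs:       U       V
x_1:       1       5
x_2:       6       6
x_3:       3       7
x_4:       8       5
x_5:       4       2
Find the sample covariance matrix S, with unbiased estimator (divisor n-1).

Step 1 — column means:
  mean(U) = (1 + 6 + 3 + 8 + 4) / 5 = 22/5 = 4.4
  mean(V) = (5 + 6 + 7 + 5 + 2) / 5 = 25/5 = 5

Step 2 — sample covariance S[i,j] = (1/(n-1)) · Σ_k (x_{k,i} - mean_i) · (x_{k,j} - mean_j), with n-1 = 4.
  S[U,U] = ((-3.4)·(-3.4) + (1.6)·(1.6) + (-1.4)·(-1.4) + (3.6)·(3.6) + (-0.4)·(-0.4)) / 4 = 29.2/4 = 7.3
  S[U,V] = ((-3.4)·(0) + (1.6)·(1) + (-1.4)·(2) + (3.6)·(0) + (-0.4)·(-3)) / 4 = 0/4 = 0
  S[V,V] = ((0)·(0) + (1)·(1) + (2)·(2) + (0)·(0) + (-3)·(-3)) / 4 = 14/4 = 3.5

S is symmetric (S[j,i] = S[i,j]). Assembling:

S = [[7.3, 0],
 [0, 3.5]]


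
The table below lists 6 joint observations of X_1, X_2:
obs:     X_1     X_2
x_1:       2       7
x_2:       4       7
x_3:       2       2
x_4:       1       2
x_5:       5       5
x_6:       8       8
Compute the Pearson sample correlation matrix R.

Step 1 — column means:
  mean(X_1) = (2 + 4 + 2 + 1 + 5 + 8) / 6 = 22/6 = 3.6667
  mean(X_2) = (7 + 7 + 2 + 2 + 5 + 8) / 6 = 31/6 = 5.1667

Step 2 — sample variances and covariances s[i,j] = (1/(n-1)) · Σ_k (x_{k,i} - mean_i) · (x_{k,j} - mean_j), with n-1 = 5:
  s[X_1,X_1] = ((-1.6667)·(-1.6667) + (0.3333)·(0.3333) + (-1.6667)·(-1.6667) + (-2.6667)·(-2.6667) + (1.3333)·(1.3333) + (4.3333)·(4.3333)) / 5 = 33.3333/5 = 6.6667
  s[X_1,X_2] = ((-1.6667)·(1.8333) + (0.3333)·(1.8333) + (-1.6667)·(-3.1667) + (-2.6667)·(-3.1667) + (1.3333)·(-0.1667) + (4.3333)·(2.8333)) / 5 = 23.3333/5 = 4.6667
  s[X_2,X_2] = ((1.8333)·(1.8333) + (1.8333)·(1.8333) + (-3.1667)·(-3.1667) + (-3.1667)·(-3.1667) + (-0.1667)·(-0.1667) + (2.8333)·(2.8333)) / 5 = 34.8333/5 = 6.9667
  Sample standard deviations s_i = √(s[i,i]):
  s(X_1) = √(6.6667) = 2.582
  s(X_2) = √(6.9667) = 2.6394

Step 3 — r_{ij} = s_{ij} / (s_i · s_j):
  r[X_1,X_1] = 1 (diagonal).
  r[X_1,X_2] = 4.6667 / (2.582 · 2.6394) = 4.6667 / 6.815 = 0.6848
  r[X_2,X_2] = 1 (diagonal).

R is symmetric with unit diagonal. Assembling:

R = [[1, 0.6848],
 [0.6848, 1]]


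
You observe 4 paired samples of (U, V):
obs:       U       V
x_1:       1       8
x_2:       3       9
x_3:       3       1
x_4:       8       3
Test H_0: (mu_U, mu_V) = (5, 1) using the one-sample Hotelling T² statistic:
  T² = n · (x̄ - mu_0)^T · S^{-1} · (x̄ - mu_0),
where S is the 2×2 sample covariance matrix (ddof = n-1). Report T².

Step 1 — sample mean vector:
  mean(U) = (1 + 3 + 3 + 8) / 4 = 15/4 = 3.75
  mean(V) = (8 + 9 + 1 + 3) / 4 = 21/4 = 5.25
  x̄ = (3.75, 5.25),  deviation x̄ - mu_0 = (3.75, 5.25) - (5, 1) = (-1.25, 4.25).

Step 2 — sample covariance matrix, S[i,j] = (1/(n-1)) · Σ_k (x_{k,i} - mean_i) · (x_{k,j} - mean_j), divisor n-1 = 3:
  S[U,U] = ((-2.75)·(-2.75) + (-0.75)·(-0.75) + (-0.75)·(-0.75) + (4.25)·(4.25)) / 3 = 26.75/3 = 8.9167
  S[U,V] = ((-2.75)·(2.75) + (-0.75)·(3.75) + (-0.75)·(-4.25) + (4.25)·(-2.25)) / 3 = -16.75/3 = -5.5833
  S[V,V] = ((2.75)·(2.75) + (3.75)·(3.75) + (-4.25)·(-4.25) + (-2.25)·(-2.25)) / 3 = 44.75/3 = 14.9167
  S = [[8.9167, -5.5833],
 [-5.5833, 14.9167]].

Step 3 — invert S. det(S) = 8.9167·14.9167 - (-5.5833)² = 101.8333.
  S^{-1} = (1/det) · [[d, -b], [-b, a]] = [[0.1465, 0.0548],
 [0.0548, 0.0876]].

Step 4 — quadratic form (x̄ - mu_0)^T · S^{-1} · (x̄ - mu_0):
  S^{-1} · (x̄ - mu_0) = (0.0499, 0.3036),
  (x̄ - mu_0)^T · [...] = (-1.25)·(0.0499) + (4.25)·(0.3036) = 1.2279.

Step 5 — scale by n: T² = 4 · 1.2279 = 4.9116.

T² ≈ 4.9116


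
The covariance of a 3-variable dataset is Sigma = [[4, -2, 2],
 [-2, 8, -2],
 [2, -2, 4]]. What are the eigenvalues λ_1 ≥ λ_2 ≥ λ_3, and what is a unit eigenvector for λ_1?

Step 1 — characteristic polynomial p(λ) = det(λI - Sigma) = λ³ - tr·λ² + c_1·λ - det, where tr = trace, c_1 = sum of the principal 2×2 minors, det = det(Sigma):
  tr = 4 + 8 + 4 = 16,
  c_1 = (4·8 - (-2)²) + (4·4 - (2)²) + (8·4 - (-2)²) = 28 + 12 + 28 = 68,
  det = 4·(8·4 - (-2)²) - (-2)·((-2)·4 - (-2)·(2)) + (2)·((-2)·(-2) - 8·(2)) = 4·(28) - (-2)·(-4) + (2)·(-12) = 80.
  So p(λ) = λ³ - 16λ² + 68λ - 80.
Step 2 — look for an integer root (rational root theorem: any rational root is an integer divisor of 80). Testing λ = 2:
  p(2) = 8 - 64 + 136 - 80 = 0  ✓
  Dividing out (λ - 2): p(λ) = (λ - 2)(λ² - 14λ + 40).
Step 3 — remaining eigenvalues from the quadratic λ² - 14λ + 40 = 0:
  Δ = 14² - 4·40 = 196 - 160 = 36,  λ = (14 ± √36)/2 = (14 ± 6)/2 = 10 or 4.
  Sorted: λ_1 = 10,  λ_2 = 4,  λ_3 = 2  (check: sum = 16 = tr ✓).

Step 4 — unit eigenvector for λ_1 = 10: v spans the null space of (Sigma - λ_1 I), whose rows are
  r_1 = (-6, -2, 2),  r_2 = (-2, -2, -2),  r_3 = (2, -2, -6).
  v is orthogonal to every row, so take v ∝ r_1 × r_2 = ((-2)·(-2) - (2)·(-2), (2)·(-2) - (-6)·(-2), (-6)·(-2) - (-2)·(-2)) = (8, -16, 8).
  Rescale (divide by 8): u = (1, -2, 1).
  ||u|| = √((1)² + (-2)² + (1)²) = √(6) ≈ 2.4495,  v_1 = u/||u|| ≈ (0.4082, -0.8165, 0.4082) (||v_1|| = 1).

λ_1 = 10,  λ_2 = 4,  λ_3 = 2;  v_1 ≈ (0.4082, -0.8165, 0.4082)


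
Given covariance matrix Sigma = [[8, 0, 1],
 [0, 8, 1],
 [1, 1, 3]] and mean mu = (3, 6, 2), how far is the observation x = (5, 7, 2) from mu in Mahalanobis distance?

Step 1 — centre the observation: (x - mu) = (2, 1, 0).

Step 2 — invert Sigma (cofactor / det for 3×3, or solve directly):
  Sigma^{-1} = [[0.1307, 0.0057, -0.0455],
 [0.0057, 0.1307, -0.0455],
 [-0.0455, -0.0455, 0.3636]].

Step 3 — form the quadratic (x - mu)^T · Sigma^{-1} · (x - mu):
  Sigma^{-1} · (x - mu) = (0.267, 0.142, -0.1364).
  (x - mu)^T · [Sigma^{-1} · (x - mu)] = (2)·(0.267) + (1)·(0.142) + (0)·(-0.1364) = 0.6761.

Step 4 — take square root: d = √(0.6761) ≈ 0.8223.

d(x, mu) = √(0.6761) ≈ 0.8223


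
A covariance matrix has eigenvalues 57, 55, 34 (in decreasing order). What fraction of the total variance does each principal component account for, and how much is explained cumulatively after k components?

Step 1 — total variance = trace(Sigma) = Σ λ_i = 57 + 55 + 34 = 146.

Step 2 — fraction explained by component i = λ_i / Σ λ:
  PC1: 57/146 = 0.3904
  PC2: 55/146 = 0.3767
  PC3: 34/146 = 0.2329

Step 3 — cumulative fraction after k components = (λ_1 + ... + λ_k) / Σ λ:
  k = 1: 57/146 = 0.3904
  k = 2: (57 + 55)/146 = 112/146 = 0.7671
  k = 3: (57 + 55 + 34)/146 = 146/146 = 1

Summary (fraction, with percent):

explained: PC1 0.3904 (39.04%), PC2 0.3767 (37.67%), PC3 0.2329 (23.29%);  cumulative: 0.3904, 0.7671, 1


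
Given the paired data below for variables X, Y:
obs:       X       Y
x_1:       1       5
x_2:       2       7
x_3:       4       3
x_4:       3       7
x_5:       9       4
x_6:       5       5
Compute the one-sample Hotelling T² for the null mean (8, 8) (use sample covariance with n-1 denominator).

Step 1 — sample mean vector:
  mean(X) = (1 + 2 + 4 + 3 + 9 + 5) / 6 = 24/6 = 4
  mean(Y) = (5 + 7 + 3 + 7 + 4 + 5) / 6 = 31/6 = 5.1667
  x̄ = (4, 5.1667),  deviation x̄ - mu_0 = (4, 5.1667) - (8, 8) = (-4, -2.8333).

Step 2 — sample covariance matrix, S[i,j] = (1/(n-1)) · Σ_k (x_{k,i} - mean_i) · (x_{k,j} - mean_j), divisor n-1 = 5:
  S[X,X] = ((-3)·(-3) + (-2)·(-2) + (0)·(0) + (-1)·(-1) + (5)·(5) + (1)·(1)) / 5 = 40/5 = 8
  S[X,Y] = ((-3)·(-0.1667) + (-2)·(1.8333) + (0)·(-2.1667) + (-1)·(1.8333) + (5)·(-1.1667) + (1)·(-0.1667)) / 5 = -11/5 = -2.2
  S[Y,Y] = ((-0.1667)·(-0.1667) + (1.8333)·(1.8333) + (-2.1667)·(-2.1667) + (1.8333)·(1.8333) + (-1.1667)·(-1.1667) + (-0.1667)·(-0.1667)) / 5 = 12.8333/5 = 2.5667
  S = [[8, -2.2],
 [-2.2, 2.5667]].

Step 3 — invert S. det(S) = 8·2.5667 - (-2.2)² = 15.6933.
  S^{-1} = (1/det) · [[d, -b], [-b, a]] = [[0.1636, 0.1402],
 [0.1402, 0.5098]].

Step 4 — quadratic form (x̄ - mu_0)^T · S^{-1} · (x̄ - mu_0):
  S^{-1} · (x̄ - mu_0) = (-1.0514, -2.0051),
  (x̄ - mu_0)^T · [...] = (-4)·(-1.0514) + (-2.8333)·(-2.0051) = 9.8867.

Step 5 — scale by n: T² = 6 · 9.8867 = 59.3203.

T² ≈ 59.3203


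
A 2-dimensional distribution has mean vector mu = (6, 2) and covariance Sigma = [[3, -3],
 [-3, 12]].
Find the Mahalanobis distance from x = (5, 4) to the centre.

Step 1 — centre the observation: (x - mu) = (-1, 2).

Step 2 — invert Sigma. det(Sigma) = 3·12 - (-3)² = 27.
  Sigma^{-1} = (1/det) · [[d, -b], [-b, a]] = [[0.4444, 0.1111],
 [0.1111, 0.1111]].

Step 3 — form the quadratic (x - mu)^T · Sigma^{-1} · (x - mu):
  Sigma^{-1} · (x - mu) = (-0.2222, 0.1111).
  (x - mu)^T · [Sigma^{-1} · (x - mu)] = (-1)·(-0.2222) + (2)·(0.1111) = 0.4444.

Step 4 — take square root: d = √(0.4444) ≈ 0.6667.

d(x, mu) = √(0.4444) ≈ 0.6667


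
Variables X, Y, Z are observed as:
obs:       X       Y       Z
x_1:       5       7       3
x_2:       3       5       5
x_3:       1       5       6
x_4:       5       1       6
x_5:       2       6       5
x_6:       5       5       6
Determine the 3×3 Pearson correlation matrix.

Step 1 — column means:
  mean(X) = (5 + 3 + 1 + 5 + 2 + 5) / 6 = 21/6 = 3.5
  mean(Y) = (7 + 5 + 5 + 1 + 6 + 5) / 6 = 29/6 = 4.8333
  mean(Z) = (3 + 5 + 6 + 6 + 5 + 6) / 6 = 31/6 = 5.1667

Step 2 — sample variances and covariances s[i,j] = (1/(n-1)) · Σ_k (x_{k,i} - mean_i) · (x_{k,j} - mean_j), with n-1 = 5:
  s[X,X] = ((1.5)·(1.5) + (-0.5)·(-0.5) + (-2.5)·(-2.5) + (1.5)·(1.5) + (-1.5)·(-1.5) + (1.5)·(1.5)) / 5 = 15.5/5 = 3.1
  s[X,Y] = ((1.5)·(2.1667) + (-0.5)·(0.1667) + (-2.5)·(0.1667) + (1.5)·(-3.8333) + (-1.5)·(1.1667) + (1.5)·(0.1667)) / 5 = -4.5/5 = -0.9
  s[X,Z] = ((1.5)·(-2.1667) + (-0.5)·(-0.1667) + (-2.5)·(0.8333) + (1.5)·(0.8333) + (-1.5)·(-0.1667) + (1.5)·(0.8333)) / 5 = -2.5/5 = -0.5
  s[Y,Y] = ((2.1667)·(2.1667) + (0.1667)·(0.1667) + (0.1667)·(0.1667) + (-3.8333)·(-3.8333) + (1.1667)·(1.1667) + (0.1667)·(0.1667)) / 5 = 20.8333/5 = 4.1667
  s[Y,Z] = ((2.1667)·(-2.1667) + (0.1667)·(-0.1667) + (0.1667)·(0.8333) + (-3.8333)·(0.8333) + (1.1667)·(-0.1667) + (0.1667)·(0.8333)) / 5 = -7.8333/5 = -1.5667
  s[Z,Z] = ((-2.1667)·(-2.1667) + (-0.1667)·(-0.1667) + (0.8333)·(0.8333) + (0.8333)·(0.8333) + (-0.1667)·(-0.1667) + (0.8333)·(0.8333)) / 5 = 6.8333/5 = 1.3667
  Sample standard deviations s_i = √(s[i,i]):
  s(X) = √(3.1) = 1.7607
  s(Y) = √(4.1667) = 2.0412
  s(Z) = √(1.3667) = 1.169

Step 3 — r_{ij} = s_{ij} / (s_i · s_j):
  r[X,X] = 1 (diagonal).
  r[X,Y] = -0.9 / (1.7607 · 2.0412) = -0.9 / 3.594 = -0.2504
  r[X,Z] = -0.5 / (1.7607 · 1.169) = -0.5 / 2.0583 = -0.2429
  r[Y,Y] = 1 (diagonal).
  r[Y,Z] = -1.5667 / (2.0412 · 1.169) = -1.5667 / 2.3863 = -0.6565
  r[Z,Z] = 1 (diagonal).

R is symmetric with unit diagonal. Assembling:

R = [[1, -0.2504, -0.2429],
 [-0.2504, 1, -0.6565],
 [-0.2429, -0.6565, 1]]


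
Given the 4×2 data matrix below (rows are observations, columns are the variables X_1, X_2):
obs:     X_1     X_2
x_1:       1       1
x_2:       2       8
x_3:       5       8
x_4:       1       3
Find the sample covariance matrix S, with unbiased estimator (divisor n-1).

Step 1 — column means:
  mean(X_1) = (1 + 2 + 5 + 1) / 4 = 9/4 = 2.25
  mean(X_2) = (1 + 8 + 8 + 3) / 4 = 20/4 = 5

Step 2 — sample covariance S[i,j] = (1/(n-1)) · Σ_k (x_{k,i} - mean_i) · (x_{k,j} - mean_j), with n-1 = 3.
  S[X_1,X_1] = ((-1.25)·(-1.25) + (-0.25)·(-0.25) + (2.75)·(2.75) + (-1.25)·(-1.25)) / 3 = 10.75/3 = 3.5833
  S[X_1,X_2] = ((-1.25)·(-4) + (-0.25)·(3) + (2.75)·(3) + (-1.25)·(-2)) / 3 = 15/3 = 5
  S[X_2,X_2] = ((-4)·(-4) + (3)·(3) + (3)·(3) + (-2)·(-2)) / 3 = 38/3 = 12.6667

S is symmetric (S[j,i] = S[i,j]). Assembling:

S = [[3.5833, 5],
 [5, 12.6667]]


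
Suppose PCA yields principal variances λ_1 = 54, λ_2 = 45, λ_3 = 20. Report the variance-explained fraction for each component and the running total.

Step 1 — total variance = trace(Sigma) = Σ λ_i = 54 + 45 + 20 = 119.

Step 2 — fraction explained by component i = λ_i / Σ λ:
  PC1: 54/119 = 0.4538
  PC2: 45/119 = 0.3782
  PC3: 20/119 = 0.1681

Step 3 — cumulative fraction after k components = (λ_1 + ... + λ_k) / Σ λ:
  k = 1: 54/119 = 0.4538
  k = 2: (54 + 45)/119 = 99/119 = 0.8319
  k = 3: (54 + 45 + 20)/119 = 119/119 = 1

Summary (fraction, with percent):

explained: PC1 0.4538 (45.38%), PC2 0.3782 (37.82%), PC3 0.1681 (16.81%);  cumulative: 0.4538, 0.8319, 1


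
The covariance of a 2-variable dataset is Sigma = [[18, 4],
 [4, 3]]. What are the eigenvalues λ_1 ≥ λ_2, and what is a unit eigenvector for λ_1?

Step 1 — characteristic polynomial of 2×2 Sigma:
  det(Sigma - λI) = λ² - trace · λ + det = 0.
  trace = 18 + 3 = 21, det = 18·3 - (4)² = 38.
Step 2 — discriminant:
  Δ = trace² - 4·det = 441 - 152 = 289.
Step 3 — eigenvalues:
  λ = (trace ± √Δ)/2 = (21 ± 17)/2,
  λ_1 = 19,  λ_2 = 2.

Step 4 — unit eigenvector for λ_1: solve (Sigma - λ_1 I)v = 0. First row:
  (18 - 19)·v_x + (4)·v_y = 0, i.e. (-1)·v_x + (4)·v_y = 0,
  so v ∝ (b, λ_1 - a) = (4, 1) = u.
  ||u|| = √((4)² + (1)²) = √(17) ≈ 4.1231,
  v_1 = u/||u|| ≈ (0.9701, 0.2425) (||v_1|| = 1).

λ_1 = 19,  λ_2 = 2;  v_1 ≈ (0.9701, 0.2425)


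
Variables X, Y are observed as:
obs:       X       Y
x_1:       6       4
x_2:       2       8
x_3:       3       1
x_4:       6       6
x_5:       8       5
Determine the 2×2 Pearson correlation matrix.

Step 1 — column means:
  mean(X) = (6 + 2 + 3 + 6 + 8) / 5 = 25/5 = 5
  mean(Y) = (4 + 8 + 1 + 6 + 5) / 5 = 24/5 = 4.8

Step 2 — sample variances and covariances s[i,j] = (1/(n-1)) · Σ_k (x_{k,i} - mean_i) · (x_{k,j} - mean_j), with n-1 = 4:
  s[X,X] = ((1)·(1) + (-3)·(-3) + (-2)·(-2) + (1)·(1) + (3)·(3)) / 4 = 24/4 = 6
  s[X,Y] = ((1)·(-0.8) + (-3)·(3.2) + (-2)·(-3.8) + (1)·(1.2) + (3)·(0.2)) / 4 = -1/4 = -0.25
  s[Y,Y] = ((-0.8)·(-0.8) + (3.2)·(3.2) + (-3.8)·(-3.8) + (1.2)·(1.2) + (0.2)·(0.2)) / 4 = 26.8/4 = 6.7
  Sample standard deviations s_i = √(s[i,i]):
  s(X) = √(6) = 2.4495
  s(Y) = √(6.7) = 2.5884

Step 3 — r_{ij} = s_{ij} / (s_i · s_j):
  r[X,X] = 1 (diagonal).
  r[X,Y] = -0.25 / (2.4495 · 2.5884) = -0.25 / 6.3403 = -0.0394
  r[Y,Y] = 1 (diagonal).

R is symmetric with unit diagonal. Assembling:

R = [[1, -0.0394],
 [-0.0394, 1]]


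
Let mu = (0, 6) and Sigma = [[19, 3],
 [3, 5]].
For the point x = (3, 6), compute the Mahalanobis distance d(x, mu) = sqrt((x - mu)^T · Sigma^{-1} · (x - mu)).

Step 1 — centre the observation: (x - mu) = (3, 0).

Step 2 — invert Sigma. det(Sigma) = 19·5 - (3)² = 86.
  Sigma^{-1} = (1/det) · [[d, -b], [-b, a]] = [[0.0581, -0.0349],
 [-0.0349, 0.2209]].

Step 3 — form the quadratic (x - mu)^T · Sigma^{-1} · (x - mu):
  Sigma^{-1} · (x - mu) = (0.1744, -0.1047).
  (x - mu)^T · [Sigma^{-1} · (x - mu)] = (3)·(0.1744) + (0)·(-0.1047) = 0.5233.

Step 4 — take square root: d = √(0.5233) ≈ 0.7234.

d(x, mu) = √(0.5233) ≈ 0.7234


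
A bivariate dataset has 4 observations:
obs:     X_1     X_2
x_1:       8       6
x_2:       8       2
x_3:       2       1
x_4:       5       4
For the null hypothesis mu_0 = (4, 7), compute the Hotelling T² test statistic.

Step 1 — sample mean vector:
  mean(X_1) = (8 + 8 + 2 + 5) / 4 = 23/4 = 5.75
  mean(X_2) = (6 + 2 + 1 + 4) / 4 = 13/4 = 3.25
  x̄ = (5.75, 3.25),  deviation x̄ - mu_0 = (5.75, 3.25) - (4, 7) = (1.75, -3.75).

Step 2 — sample covariance matrix, S[i,j] = (1/(n-1)) · Σ_k (x_{k,i} - mean_i) · (x_{k,j} - mean_j), divisor n-1 = 3:
  S[X_1,X_1] = ((2.25)·(2.25) + (2.25)·(2.25) + (-3.75)·(-3.75) + (-0.75)·(-0.75)) / 3 = 24.75/3 = 8.25
  S[X_1,X_2] = ((2.25)·(2.75) + (2.25)·(-1.25) + (-3.75)·(-2.25) + (-0.75)·(0.75)) / 3 = 11.25/3 = 3.75
  S[X_2,X_2] = ((2.75)·(2.75) + (-1.25)·(-1.25) + (-2.25)·(-2.25) + (0.75)·(0.75)) / 3 = 14.75/3 = 4.9167
  S = [[8.25, 3.75],
 [3.75, 4.9167]].

Step 3 — invert S. det(S) = 8.25·4.9167 - (3.75)² = 26.5.
  S^{-1} = (1/det) · [[d, -b], [-b, a]] = [[0.1855, -0.1415],
 [-0.1415, 0.3113]].

Step 4 — quadratic form (x̄ - mu_0)^T · S^{-1} · (x̄ - mu_0):
  S^{-1} · (x̄ - mu_0) = (0.8553, -1.4151),
  (x̄ - mu_0)^T · [...] = (1.75)·(0.8553) + (-3.75)·(-1.4151) = 6.8035.

Step 5 — scale by n: T² = 4 · 6.8035 = 27.2138.

T² ≈ 27.2138


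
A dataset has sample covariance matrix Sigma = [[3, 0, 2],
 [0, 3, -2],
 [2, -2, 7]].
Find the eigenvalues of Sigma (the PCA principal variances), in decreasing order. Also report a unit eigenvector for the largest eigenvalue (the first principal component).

Step 1 — characteristic polynomial p(λ) = det(λI - Sigma) = λ³ - tr·λ² + c_1·λ - det, where tr = trace, c_1 = sum of the principal 2×2 minors, det = det(Sigma):
  tr = 3 + 3 + 7 = 13,
  c_1 = (3·3 - (0)²) + (3·7 - (2)²) + (3·7 - (-2)²) = 9 + 17 + 17 = 43,
  det = 3·(3·7 - (-2)²) - (0)·((0)·7 - (-2)·(2)) + (2)·((0)·(-2) - 3·(2)) = 3·(17) - (0)·(4) + (2)·(-6) = 39.
  So p(λ) = λ³ - 13λ² + 43λ - 39.
Step 2 — look for an integer root (rational root theorem: any rational root is an integer divisor of 39). Testing λ = 3:
  p(3) = 27 - 117 + 129 - 39 = 0  ✓
  Dividing out (λ - 3): p(λ) = (λ - 3)(λ² - 10λ + 13).
Step 3 — remaining eigenvalues from the quadratic λ² - 10λ + 13 = 0:
  Δ = 10² - 4·13 = 100 - 52 = 48,  λ = (10 ± √48)/2 = (10 ± 6.9282)/2 ≈ 8.4641 or 1.5359.
  Sorted: λ_1 = 8.4641,  λ_2 = 3,  λ_3 = 1.5359  (check: sum = 13 = tr ✓).

Step 4 — unit eigenvector for λ_1 ≈ 8.4641: v spans the null space of (Sigma - λ_1 I), whose rows are
  r_1 = (-5.4641, 0, 2),  r_2 = (0, -5.4641, -2),  r_3 = (2, -2, -1.4641).
  v is orthogonal to every row, so take v ∝ r_1 × r_2 = ((0)·(-2) - (2)·(-5.4641), (2)·(0) - (-5.4641)·(-2), (-5.4641)·(-5.4641) - (0)·(0)) ≈ (10.9282, -10.9282, 29.8564).
  Let u = (10.9282, -10.9282, 29.8564).
  ||u|| = √((10.9282)² + (-10.9282)² + (29.8564)²) = √(1130.2563) ≈ 33.6193,  v_1 = u/||u|| ≈ (0.3251, -0.3251, 0.8881) (||v_1|| = 1).

λ_1 = 8.4641,  λ_2 = 3,  λ_3 = 1.5359;  v_1 ≈ (0.3251, -0.3251, 0.8881)


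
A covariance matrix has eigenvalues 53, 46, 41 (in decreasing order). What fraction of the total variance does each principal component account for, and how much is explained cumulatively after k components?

Step 1 — total variance = trace(Sigma) = Σ λ_i = 53 + 46 + 41 = 140.

Step 2 — fraction explained by component i = λ_i / Σ λ:
  PC1: 53/140 = 0.3786
  PC2: 46/140 = 0.3286
  PC3: 41/140 = 0.2929

Step 3 — cumulative fraction after k components = (λ_1 + ... + λ_k) / Σ λ:
  k = 1: 53/140 = 0.3786
  k = 2: (53 + 46)/140 = 99/140 = 0.7071
  k = 3: (53 + 46 + 41)/140 = 140/140 = 1

Summary (fraction, with percent):

explained: PC1 0.3786 (37.86%), PC2 0.3286 (32.86%), PC3 0.2929 (29.29%);  cumulative: 0.3786, 0.7071, 1


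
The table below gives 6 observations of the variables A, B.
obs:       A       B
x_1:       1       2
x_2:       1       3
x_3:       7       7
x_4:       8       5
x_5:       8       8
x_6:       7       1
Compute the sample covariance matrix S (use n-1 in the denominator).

Step 1 — column means:
  mean(A) = (1 + 1 + 7 + 8 + 8 + 7) / 6 = 32/6 = 5.3333
  mean(B) = (2 + 3 + 7 + 5 + 8 + 1) / 6 = 26/6 = 4.3333

Step 2 — sample covariance S[i,j] = (1/(n-1)) · Σ_k (x_{k,i} - mean_i) · (x_{k,j} - mean_j), with n-1 = 5.
  S[A,A] = ((-4.3333)·(-4.3333) + (-4.3333)·(-4.3333) + (1.6667)·(1.6667) + (2.6667)·(2.6667) + (2.6667)·(2.6667) + (1.6667)·(1.6667)) / 5 = 57.3333/5 = 11.4667
  S[A,B] = ((-4.3333)·(-2.3333) + (-4.3333)·(-1.3333) + (1.6667)·(2.6667) + (2.6667)·(0.6667) + (2.6667)·(3.6667) + (1.6667)·(-3.3333)) / 5 = 26.3333/5 = 5.2667
  S[B,B] = ((-2.3333)·(-2.3333) + (-1.3333)·(-1.3333) + (2.6667)·(2.6667) + (0.6667)·(0.6667) + (3.6667)·(3.6667) + (-3.3333)·(-3.3333)) / 5 = 39.3333/5 = 7.8667

S is symmetric (S[j,i] = S[i,j]). Assembling:

S = [[11.4667, 5.2667],
 [5.2667, 7.8667]]


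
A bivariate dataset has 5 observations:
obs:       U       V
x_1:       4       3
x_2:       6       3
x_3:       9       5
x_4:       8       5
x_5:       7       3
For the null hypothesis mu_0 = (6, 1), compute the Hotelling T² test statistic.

Step 1 — sample mean vector:
  mean(U) = (4 + 6 + 9 + 8 + 7) / 5 = 34/5 = 6.8
  mean(V) = (3 + 3 + 5 + 5 + 3) / 5 = 19/5 = 3.8
  x̄ = (6.8, 3.8),  deviation x̄ - mu_0 = (6.8, 3.8) - (6, 1) = (0.8, 2.8).

Step 2 — sample covariance matrix, S[i,j] = (1/(n-1)) · Σ_k (x_{k,i} - mean_i) · (x_{k,j} - mean_j), divisor n-1 = 4:
  S[U,U] = ((-2.8)·(-2.8) + (-0.8)·(-0.8) + (2.2)·(2.2) + (1.2)·(1.2) + (0.2)·(0.2)) / 4 = 14.8/4 = 3.7
  S[U,V] = ((-2.8)·(-0.8) + (-0.8)·(-0.8) + (2.2)·(1.2) + (1.2)·(1.2) + (0.2)·(-0.8)) / 4 = 6.8/4 = 1.7
  S[V,V] = ((-0.8)·(-0.8) + (-0.8)·(-0.8) + (1.2)·(1.2) + (1.2)·(1.2) + (-0.8)·(-0.8)) / 4 = 4.8/4 = 1.2
  S = [[3.7, 1.7],
 [1.7, 1.2]].

Step 3 — invert S. det(S) = 3.7·1.2 - (1.7)² = 1.55.
  S^{-1} = (1/det) · [[d, -b], [-b, a]] = [[0.7742, -1.0968],
 [-1.0968, 2.3871]].

Step 4 — quadratic form (x̄ - mu_0)^T · S^{-1} · (x̄ - mu_0):
  S^{-1} · (x̄ - mu_0) = (-2.4516, 5.8065),
  (x̄ - mu_0)^T · [...] = (0.8)·(-2.4516) + (2.8)·(5.8065) = 14.2968.

Step 5 — scale by n: T² = 5 · 14.2968 = 71.4839.

T² ≈ 71.4839


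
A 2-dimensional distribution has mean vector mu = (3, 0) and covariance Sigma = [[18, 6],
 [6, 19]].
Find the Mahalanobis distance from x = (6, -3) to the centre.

Step 1 — centre the observation: (x - mu) = (3, -3).

Step 2 — invert Sigma. det(Sigma) = 18·19 - (6)² = 306.
  Sigma^{-1} = (1/det) · [[d, -b], [-b, a]] = [[0.0621, -0.0196],
 [-0.0196, 0.0588]].

Step 3 — form the quadratic (x - mu)^T · Sigma^{-1} · (x - mu):
  Sigma^{-1} · (x - mu) = (0.2451, -0.2353).
  (x - mu)^T · [Sigma^{-1} · (x - mu)] = (3)·(0.2451) + (-3)·(-0.2353) = 1.4412.

Step 4 — take square root: d = √(1.4412) ≈ 1.2005.

d(x, mu) = √(1.4412) ≈ 1.2005


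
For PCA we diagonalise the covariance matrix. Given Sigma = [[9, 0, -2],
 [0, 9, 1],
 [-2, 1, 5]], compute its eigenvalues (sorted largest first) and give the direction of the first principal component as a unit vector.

Step 1 — characteristic polynomial p(λ) = det(λI - Sigma) = λ³ - tr·λ² + c_1·λ - det, where tr = trace, c_1 = sum of the principal 2×2 minors, det = det(Sigma):
  tr = 9 + 9 + 5 = 23,
  c_1 = (9·9 - (0)²) + (9·5 - (-2)²) + (9·5 - (1)²) = 81 + 41 + 44 = 166,
  det = 9·(9·5 - (1)²) - (0)·((0)·5 - (1)·(-2)) + (-2)·((0)·(1) - 9·(-2)) = 9·(44) - (0)·(2) + (-2)·(18) = 360.
  So p(λ) = λ³ - 23λ² + 166λ - 360.
Step 2 — look for an integer root (rational root theorem: any rational root is an integer divisor of 360). Testing λ = 4:
  p(4) = 64 - 368 + 664 - 360 = 0  ✓
  Dividing out (λ - 4): p(λ) = (λ - 4)(λ² - 19λ + 90).
Step 3 — remaining eigenvalues from the quadratic λ² - 19λ + 90 = 0:
  Δ = 19² - 4·90 = 361 - 360 = 1,  λ = (19 ± √1)/2 = (19 ± 1)/2 = 10 or 9.
  Sorted: λ_1 = 10,  λ_2 = 9,  λ_3 = 4  (check: sum = 23 = tr ✓).

Step 4 — unit eigenvector for λ_1 = 10: v spans the null space of (Sigma - λ_1 I), whose rows are
  r_1 = (-1, 0, -2),  r_2 = (0, -1, 1),  r_3 = (-2, 1, -5).
  v is orthogonal to every row, so take v ∝ r_1 × r_2 = ((0)·(1) - (-2)·(-1), (-2)·(0) - (-1)·(1), (-1)·(-1) - (0)·(0)) = (-2, 1, 1).
  Rescale (multiply by -1 so the first nonzero entry is positive): u = (2, -1, -1).
  ||u|| = √((2)² + (-1)² + (-1)²) = √(6) ≈ 2.4495,  v_1 = u/||u|| ≈ (0.8165, -0.4082, -0.4082) (||v_1|| = 1).

λ_1 = 10,  λ_2 = 9,  λ_3 = 4;  v_1 ≈ (0.8165, -0.4082, -0.4082)


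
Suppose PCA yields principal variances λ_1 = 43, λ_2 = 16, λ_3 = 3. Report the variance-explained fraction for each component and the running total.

Step 1 — total variance = trace(Sigma) = Σ λ_i = 43 + 16 + 3 = 62.

Step 2 — fraction explained by component i = λ_i / Σ λ:
  PC1: 43/62 = 0.6935
  PC2: 16/62 = 0.2581
  PC3: 3/62 = 0.0484

Step 3 — cumulative fraction after k components = (λ_1 + ... + λ_k) / Σ λ:
  k = 1: 43/62 = 0.6935
  k = 2: (43 + 16)/62 = 59/62 = 0.9516
  k = 3: (43 + 16 + 3)/62 = 62/62 = 1

Summary (fraction, with percent):

explained: PC1 0.6935 (69.35%), PC2 0.2581 (25.81%), PC3 0.0484 (4.84%);  cumulative: 0.6935, 0.9516, 1


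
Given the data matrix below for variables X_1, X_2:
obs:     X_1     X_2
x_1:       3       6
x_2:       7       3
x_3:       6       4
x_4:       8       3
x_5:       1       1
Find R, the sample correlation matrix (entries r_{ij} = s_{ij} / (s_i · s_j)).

Step 1 — column means:
  mean(X_1) = (3 + 7 + 6 + 8 + 1) / 5 = 25/5 = 5
  mean(X_2) = (6 + 3 + 4 + 3 + 1) / 5 = 17/5 = 3.4

Step 2 — sample variances and covariances s[i,j] = (1/(n-1)) · Σ_k (x_{k,i} - mean_i) · (x_{k,j} - mean_j), with n-1 = 4:
  s[X_1,X_1] = ((-2)·(-2) + (2)·(2) + (1)·(1) + (3)·(3) + (-4)·(-4)) / 4 = 34/4 = 8.5
  s[X_1,X_2] = ((-2)·(2.6) + (2)·(-0.4) + (1)·(0.6) + (3)·(-0.4) + (-4)·(-2.4)) / 4 = 3/4 = 0.75
  s[X_2,X_2] = ((2.6)·(2.6) + (-0.4)·(-0.4) + (0.6)·(0.6) + (-0.4)·(-0.4) + (-2.4)·(-2.4)) / 4 = 13.2/4 = 3.3
  Sample standard deviations s_i = √(s[i,i]):
  s(X_1) = √(8.5) = 2.9155
  s(X_2) = √(3.3) = 1.8166

Step 3 — r_{ij} = s_{ij} / (s_i · s_j):
  r[X_1,X_1] = 1 (diagonal).
  r[X_1,X_2] = 0.75 / (2.9155 · 1.8166) = 0.75 / 5.2962 = 0.1416
  r[X_2,X_2] = 1 (diagonal).

R is symmetric with unit diagonal. Assembling:

R = [[1, 0.1416],
 [0.1416, 1]]


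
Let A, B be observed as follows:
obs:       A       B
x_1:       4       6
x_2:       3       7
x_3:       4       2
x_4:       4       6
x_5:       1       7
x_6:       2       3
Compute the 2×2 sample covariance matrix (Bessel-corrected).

Step 1 — column means:
  mean(A) = (4 + 3 + 4 + 4 + 1 + 2) / 6 = 18/6 = 3
  mean(B) = (6 + 7 + 2 + 6 + 7 + 3) / 6 = 31/6 = 5.1667

Step 2 — sample covariance S[i,j] = (1/(n-1)) · Σ_k (x_{k,i} - mean_i) · (x_{k,j} - mean_j), with n-1 = 5.
  S[A,A] = ((1)·(1) + (0)·(0) + (1)·(1) + (1)·(1) + (-2)·(-2) + (-1)·(-1)) / 5 = 8/5 = 1.6
  S[A,B] = ((1)·(0.8333) + (0)·(1.8333) + (1)·(-3.1667) + (1)·(0.8333) + (-2)·(1.8333) + (-1)·(-2.1667)) / 5 = -3/5 = -0.6
  S[B,B] = ((0.8333)·(0.8333) + (1.8333)·(1.8333) + (-3.1667)·(-3.1667) + (0.8333)·(0.8333) + (1.8333)·(1.8333) + (-2.1667)·(-2.1667)) / 5 = 22.8333/5 = 4.5667

S is symmetric (S[j,i] = S[i,j]). Assembling:

S = [[1.6, -0.6],
 [-0.6, 4.5667]]
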